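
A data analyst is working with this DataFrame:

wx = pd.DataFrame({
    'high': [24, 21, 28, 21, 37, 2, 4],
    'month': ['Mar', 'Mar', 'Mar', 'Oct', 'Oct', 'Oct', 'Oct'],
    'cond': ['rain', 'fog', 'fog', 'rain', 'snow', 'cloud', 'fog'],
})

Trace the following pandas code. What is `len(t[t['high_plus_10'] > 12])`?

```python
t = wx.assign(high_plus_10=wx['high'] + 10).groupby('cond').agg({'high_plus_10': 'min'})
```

3

add column high_plus_10 = wx['high'] + 10:
   high month   cond  high_plus_10
0    24   Mar   rain            34
1    21   Mar    fog            31
2    28   Mar    fog            38
3    21   Oct   rain            31
4    37   Oct   snow            47
5     2   Oct  cloud            12
6     4   Oct    fog            14
group by cond, min of high_plus_10:
       high_plus_10
cond               
cloud            12
fog              14
rain             31
snow             47
filter rows where high_plus_10 > 12:
      high_plus_10
cond              
fog             14
rain            31
snow            47
Then the number of rows: 3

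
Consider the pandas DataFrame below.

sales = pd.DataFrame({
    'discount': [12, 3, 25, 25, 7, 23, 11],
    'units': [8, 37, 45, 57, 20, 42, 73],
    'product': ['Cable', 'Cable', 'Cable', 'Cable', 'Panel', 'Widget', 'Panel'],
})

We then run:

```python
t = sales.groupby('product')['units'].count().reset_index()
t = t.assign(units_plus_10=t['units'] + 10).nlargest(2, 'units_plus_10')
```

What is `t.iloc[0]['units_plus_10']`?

group by product, count of units:
product
Cable     4
Panel     2
Widget    1
Name: units, dtype: int64
reset_index():
  product  units
0   Cable      4
1   Panel      2
2  Widget      1
add column units_plus_10 = t['units'] + 10:
  product  units  units_plus_10
0   Cable      4             14
1   Panel      2             12
2  Widget      1             11
take 2 rows with largest units_plus_10:
  product  units  units_plus_10
0   Cable      4             14
1   Panel      2             12
Hence 14.

14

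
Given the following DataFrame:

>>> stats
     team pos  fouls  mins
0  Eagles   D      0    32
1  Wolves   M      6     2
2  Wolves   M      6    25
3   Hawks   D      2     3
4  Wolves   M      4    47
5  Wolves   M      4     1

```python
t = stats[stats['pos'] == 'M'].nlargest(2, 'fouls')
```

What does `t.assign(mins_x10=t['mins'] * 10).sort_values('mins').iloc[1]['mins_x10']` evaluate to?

250

filter rows where pos == 'M':
     team pos  fouls  mins
1  Wolves   M      6     2
2  Wolves   M      6    25
4  Wolves   M      4    47
5  Wolves   M      4     1
take 2 rows with largest fouls:
     team pos  fouls  mins
1  Wolves   M      6     2
2  Wolves   M      6    25
add column mins_x10 = t['mins'] * 10:
     team pos  fouls  mins  mins_x10
1  Wolves   M      6     2        20
2  Wolves   M      6    25       250
sort by mins:
     team pos  fouls  mins  mins_x10
1  Wolves   M      6     2        20
2  Wolves   M      6    25       250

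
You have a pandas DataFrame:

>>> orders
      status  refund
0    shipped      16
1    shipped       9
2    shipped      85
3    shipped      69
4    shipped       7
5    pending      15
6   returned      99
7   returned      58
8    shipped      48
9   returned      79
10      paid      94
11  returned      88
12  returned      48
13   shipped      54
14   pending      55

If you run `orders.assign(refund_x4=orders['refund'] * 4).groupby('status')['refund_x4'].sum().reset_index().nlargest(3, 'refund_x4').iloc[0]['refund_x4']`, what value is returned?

add column refund_x4 = orders['refund'] * 4:
      status  refund  refund_x4
0    shipped      16         64
1    shipped       9         36
2    shipped      85        340
3    shipped      69        276
4    shipped       7         28
5    pending      15         60
6   returned      99        396
7   returned      58        232
8    shipped      48        192
9   returned      79        316
10      paid      94        376
11  returned      88        352
12  returned      48        192
13   shipped      54        216
14   pending      55        220
group by status, sum of refund_x4:
status
paid         376
pending      280
returned    1488
shipped     1152
Name: refund_x4, dtype: int64
reset_index():
     status  refund_x4
0      paid        376
1   pending        280
2  returned       1488
3   shipped       1152
take 3 rows with largest refund_x4:
     status  refund_x4
2  returned       1488
3   shipped       1152
0      paid        376
value at position 0, column 'refund_x4' → 1488

1488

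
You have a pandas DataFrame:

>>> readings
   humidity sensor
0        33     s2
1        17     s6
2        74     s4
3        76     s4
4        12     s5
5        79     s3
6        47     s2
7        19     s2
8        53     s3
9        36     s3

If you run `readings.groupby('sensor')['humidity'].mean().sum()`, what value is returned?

group by sensor, mean of humidity:
sensor
s2    33.0
s3    56.0
s4    75.0
s5    12.0
s6    17.0
Name: humidity, dtype: float64
The sum of the resulting series is 193.0.

193.0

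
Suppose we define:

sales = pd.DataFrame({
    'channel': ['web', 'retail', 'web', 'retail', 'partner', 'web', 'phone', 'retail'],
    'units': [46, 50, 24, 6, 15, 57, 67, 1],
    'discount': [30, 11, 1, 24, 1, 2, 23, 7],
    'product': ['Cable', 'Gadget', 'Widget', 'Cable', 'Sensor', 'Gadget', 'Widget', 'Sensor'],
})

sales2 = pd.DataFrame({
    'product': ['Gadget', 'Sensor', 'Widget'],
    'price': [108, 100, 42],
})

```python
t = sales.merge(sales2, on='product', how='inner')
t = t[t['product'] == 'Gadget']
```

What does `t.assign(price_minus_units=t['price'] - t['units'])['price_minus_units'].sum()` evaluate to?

merge on 'product' (how='inner') → 6 rows:
   channel  units  discount product  price
0   retail     50        11  Gadget    108
1      web     24         1  Widget     42
2  partner     15         1  Sensor    100
3      web     57         2  Gadget    108
4    phone     67        23  Widget     42
5   retail      1         7  Sensor    100
filter rows where product == 'Gadget':
  channel  units  discount product  price
0  retail     50        11  Gadget    108
3     web     57         2  Gadget    108
add column price_minus_units = t['price'] - t['units']:
  channel  units  discount product  price  price_minus_units
0  retail     50        11  Gadget    108                 58
3     web     57         2  Gadget    108                 51
So sum() = 109.

109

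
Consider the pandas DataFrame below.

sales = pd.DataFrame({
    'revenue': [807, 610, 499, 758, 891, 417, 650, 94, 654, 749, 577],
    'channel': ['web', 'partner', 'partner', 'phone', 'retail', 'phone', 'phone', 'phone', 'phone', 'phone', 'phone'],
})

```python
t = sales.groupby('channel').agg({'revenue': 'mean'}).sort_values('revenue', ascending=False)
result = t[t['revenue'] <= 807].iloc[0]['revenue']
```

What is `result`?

group by channel, mean of revenue:
         revenue
channel         
partner    554.5
phone      557.0
retail     891.0
web        807.0
sort by revenue descending:
         revenue
channel         
retail     891.0
web        807.0
phone      557.0
partner    554.5
filter rows where revenue <= 807:
         revenue
channel         
web        807.0
phone      557.0
partner    554.5
So iloc[0]['revenue'] = 807.0.

807.0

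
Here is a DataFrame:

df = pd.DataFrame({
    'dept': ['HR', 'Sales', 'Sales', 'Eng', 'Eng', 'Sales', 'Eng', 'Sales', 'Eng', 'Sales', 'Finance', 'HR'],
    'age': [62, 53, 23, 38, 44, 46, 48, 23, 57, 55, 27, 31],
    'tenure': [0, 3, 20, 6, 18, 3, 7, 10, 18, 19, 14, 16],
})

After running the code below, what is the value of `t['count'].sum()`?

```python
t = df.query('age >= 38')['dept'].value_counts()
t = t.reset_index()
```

8

filter rows where age >= 38:
    dept  age  tenure
0     HR   62       0
1  Sales   53       3
3    Eng   38       6
4    Eng   44      18
5  Sales   46       3
6    Eng   48       7
8    Eng   57      18
9  Sales   55      19
value_counts of dept:
dept
Eng      4
Sales    3
HR       1
Name: count, dtype: int64
reset_index():
    dept  count
0    Eng      4
1  Sales      3
2     HR      1
Reading off the sum of column 'count', we get 8.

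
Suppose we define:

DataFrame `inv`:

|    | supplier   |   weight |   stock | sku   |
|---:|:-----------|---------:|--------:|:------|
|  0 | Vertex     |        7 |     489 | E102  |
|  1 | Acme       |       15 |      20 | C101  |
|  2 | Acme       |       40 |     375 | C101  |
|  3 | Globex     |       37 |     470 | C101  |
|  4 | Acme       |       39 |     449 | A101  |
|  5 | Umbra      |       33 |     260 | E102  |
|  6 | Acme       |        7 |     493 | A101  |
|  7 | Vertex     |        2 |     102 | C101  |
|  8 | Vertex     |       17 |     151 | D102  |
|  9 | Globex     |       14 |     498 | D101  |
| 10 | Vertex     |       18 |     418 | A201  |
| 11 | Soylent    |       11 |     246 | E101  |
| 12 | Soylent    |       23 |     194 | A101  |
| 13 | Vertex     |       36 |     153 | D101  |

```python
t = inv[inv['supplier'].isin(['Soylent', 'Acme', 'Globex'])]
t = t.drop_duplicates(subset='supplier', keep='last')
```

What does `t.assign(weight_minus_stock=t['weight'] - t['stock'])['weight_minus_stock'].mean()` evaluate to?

-380.333333333

filter rows where supplier in ['Soylent', 'Acme', 'Globex']:
   supplier  weight  stock   sku
1      Acme      15     20  C101
2      Acme      40    375  C101
3    Globex      37    470  C101
4      Acme      39    449  A101
6      Acme       7    493  A101
9    Globex      14    498  D101
11  Soylent      11    246  E101
12  Soylent      23    194  A101
drop duplicate supplier (keep=last):
   supplier  weight  stock   sku
6      Acme       7    493  A101
9    Globex      14    498  D101
12  Soylent      23    194  A101
add column weight_minus_stock = t['weight'] - t['stock']:
   supplier  weight  stock   sku  weight_minus_stock
6      Acme       7    493  A101                -486
9    Globex      14    498  D101                -484
12  Soylent      23    194  A101                -171
Then the mean of column 'weight_minus_stock': -380.333333333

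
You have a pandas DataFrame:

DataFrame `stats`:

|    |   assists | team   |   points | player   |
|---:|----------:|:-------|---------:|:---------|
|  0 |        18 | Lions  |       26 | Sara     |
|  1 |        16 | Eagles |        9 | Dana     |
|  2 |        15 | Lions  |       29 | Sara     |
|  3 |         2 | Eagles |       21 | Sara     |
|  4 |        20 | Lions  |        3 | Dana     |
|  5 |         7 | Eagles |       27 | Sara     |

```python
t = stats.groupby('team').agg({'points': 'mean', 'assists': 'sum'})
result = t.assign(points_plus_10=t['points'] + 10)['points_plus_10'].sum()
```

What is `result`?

group by team: mean(points), sum(assists):
           points  assists
team                      
Eagles  19.000000       25
Lions   19.333333       53
add column points_plus_10 = t['points'] + 10:
           points  assists  points_plus_10
team                                      
Eagles  19.000000       25       29.000000
Lions   19.333333       53       29.333333
Taking the sum of column 'points_plus_10' gives 58.3333333333.

58.3333333333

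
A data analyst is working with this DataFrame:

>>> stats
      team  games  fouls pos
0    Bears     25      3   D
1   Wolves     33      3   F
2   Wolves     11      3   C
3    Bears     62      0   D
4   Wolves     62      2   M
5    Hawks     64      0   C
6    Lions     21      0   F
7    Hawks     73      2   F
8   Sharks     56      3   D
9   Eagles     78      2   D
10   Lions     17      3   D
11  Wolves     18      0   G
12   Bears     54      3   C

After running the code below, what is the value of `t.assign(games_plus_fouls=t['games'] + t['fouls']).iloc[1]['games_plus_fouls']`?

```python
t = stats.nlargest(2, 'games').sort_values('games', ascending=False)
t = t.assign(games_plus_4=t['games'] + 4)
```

75

take 2 rows with largest games:
     team  games  fouls pos
9  Eagles     78      2   D
7   Hawks     73      2   F
sort by games descending:
     team  games  fouls pos
9  Eagles     78      2   D
7   Hawks     73      2   F
add column games_plus_4 = t['games'] + 4:
     team  games  fouls pos  games_plus_4
9  Eagles     78      2   D            82
7   Hawks     73      2   F            77
add column games_plus_fouls = t['games'] + t['fouls']:
     team  games  fouls pos  games_plus_4  games_plus_fouls
9  Eagles     78      2   D            82                80
7   Hawks     73      2   F            77                75
The value at position 1, column 'games_plus_fouls' is 75.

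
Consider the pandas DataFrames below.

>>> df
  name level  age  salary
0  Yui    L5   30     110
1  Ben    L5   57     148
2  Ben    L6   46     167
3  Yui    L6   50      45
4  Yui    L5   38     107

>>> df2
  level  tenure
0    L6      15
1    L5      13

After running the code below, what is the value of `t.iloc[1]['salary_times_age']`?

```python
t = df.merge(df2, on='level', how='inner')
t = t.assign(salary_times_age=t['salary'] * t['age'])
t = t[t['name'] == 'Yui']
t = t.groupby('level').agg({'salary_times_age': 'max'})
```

2250

merge on 'level' (how='inner') → 5 rows:
  name level  age  salary  tenure
0  Yui    L5   30     110      13
1  Ben    L5   57     148      13
2  Ben    L6   46     167      15
3  Yui    L6   50      45      15
4  Yui    L5   38     107      13
add column salary_times_age = t['salary'] * t['age']:
  name level  age  salary  tenure  salary_times_age
0  Yui    L5   30     110      13              3300
1  Ben    L5   57     148      13              8436
2  Ben    L6   46     167      15              7682
3  Yui    L6   50      45      15              2250
4  Yui    L5   38     107      13              4066
filter rows where name == 'Yui':
  name level  age  salary  tenure  salary_times_age
0  Yui    L5   30     110      13              3300
3  Yui    L6   50      45      15              2250
4  Yui    L5   38     107      13              4066
group by level, max of salary_times_age:
       salary_times_age
level                  
L5                 4066
L6                 2250
Reading off the value at position 1, column 'salary_times_age', we get 2250.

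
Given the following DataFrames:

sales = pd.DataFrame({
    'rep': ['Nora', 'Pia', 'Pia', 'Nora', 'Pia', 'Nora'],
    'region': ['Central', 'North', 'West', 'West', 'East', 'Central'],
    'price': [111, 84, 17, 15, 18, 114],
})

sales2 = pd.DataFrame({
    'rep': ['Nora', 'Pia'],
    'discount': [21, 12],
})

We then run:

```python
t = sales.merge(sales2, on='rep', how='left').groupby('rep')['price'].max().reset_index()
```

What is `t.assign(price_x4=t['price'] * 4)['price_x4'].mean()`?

396.0

merge on 'rep' (how='left') → 6 rows:
    rep   region  price  discount
0  Nora  Central    111        21
1   Pia    North     84        12
2   Pia     West     17        12
3  Nora     West     15        21
4   Pia     East     18        12
5  Nora  Central    114        21
group by rep, max of price:
rep
Nora    114
Pia      84
Name: price, dtype: int64
reset_index():
    rep  price
0  Nora    114
1   Pia     84
add column price_x4 = t['price'] * 4:
    rep  price  price_x4
0  Nora    114       456
1   Pia     84       336
mean of column 'price_x4' → 396.0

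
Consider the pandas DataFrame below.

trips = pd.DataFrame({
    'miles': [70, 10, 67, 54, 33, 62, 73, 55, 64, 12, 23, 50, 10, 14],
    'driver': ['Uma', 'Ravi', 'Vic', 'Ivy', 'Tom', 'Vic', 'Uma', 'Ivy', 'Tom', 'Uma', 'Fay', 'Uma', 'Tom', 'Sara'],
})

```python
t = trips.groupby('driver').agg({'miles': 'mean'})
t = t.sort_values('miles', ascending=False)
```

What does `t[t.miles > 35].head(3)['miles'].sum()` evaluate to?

group by driver, mean of miles:
            miles
driver           
Fay     23.000000
Ivy     54.500000
Ravi    10.000000
Sara    14.000000
Tom     35.666667
Uma     51.250000
Vic     64.500000
sort by miles descending:
            miles
driver           
Vic     64.500000
Ivy     54.500000
Uma     51.250000
Tom     35.666667
Fay     23.000000
Sara    14.000000
Ravi    10.000000
filter rows where miles > 35:
            miles
driver           
Vic     64.500000
Ivy     54.500000
Uma     51.250000
Tom     35.666667
take first 3 rows:
        miles
driver       
Vic     64.50
Ivy     54.50
Uma     51.25
sum of column 'miles' → 170.25

170.25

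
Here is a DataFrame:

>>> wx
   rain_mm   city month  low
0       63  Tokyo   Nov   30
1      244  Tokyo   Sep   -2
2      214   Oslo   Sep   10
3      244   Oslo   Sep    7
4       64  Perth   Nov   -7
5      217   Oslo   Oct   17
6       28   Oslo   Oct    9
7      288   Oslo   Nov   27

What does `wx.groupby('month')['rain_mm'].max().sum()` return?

749

group by month, max of rain_mm:
month
Nov    288
Oct    217
Sep    244
Name: rain_mm, dtype: int64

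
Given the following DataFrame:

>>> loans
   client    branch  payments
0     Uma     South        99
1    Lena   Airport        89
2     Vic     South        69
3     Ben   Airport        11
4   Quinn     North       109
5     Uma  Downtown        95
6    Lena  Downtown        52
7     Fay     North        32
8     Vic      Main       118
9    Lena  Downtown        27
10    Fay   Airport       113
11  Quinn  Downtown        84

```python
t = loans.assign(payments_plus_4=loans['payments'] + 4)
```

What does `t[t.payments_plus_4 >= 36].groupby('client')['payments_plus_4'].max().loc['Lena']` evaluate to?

93

add column payments_plus_4 = loans['payments'] + 4:
   client    branch  payments  payments_plus_4
0     Uma     South        99              103
1    Lena   Airport        89               93
2     Vic     South        69               73
3     Ben   Airport        11               15
4   Quinn     North       109              113
5     Uma  Downtown        95               99
6    Lena  Downtown        52               56
7     Fay     North        32               36
8     Vic      Main       118              122
9    Lena  Downtown        27               31
10    Fay   Airport       113              117
11  Quinn  Downtown        84               88
filter rows where payments_plus_4 >= 36:
   client    branch  payments  payments_plus_4
0     Uma     South        99              103
1    Lena   Airport        89               93
2     Vic     South        69               73
4   Quinn     North       109              113
5     Uma  Downtown        95               99
6    Lena  Downtown        52               56
7     Fay     North        32               36
8     Vic      Main       118              122
10    Fay   Airport       113              117
11  Quinn  Downtown        84               88
group by client, max of payments_plus_4:
client
Fay      117
Lena      93
Quinn    113
Uma      103
Vic      122
Name: payments_plus_4, dtype: int64
Hence 93.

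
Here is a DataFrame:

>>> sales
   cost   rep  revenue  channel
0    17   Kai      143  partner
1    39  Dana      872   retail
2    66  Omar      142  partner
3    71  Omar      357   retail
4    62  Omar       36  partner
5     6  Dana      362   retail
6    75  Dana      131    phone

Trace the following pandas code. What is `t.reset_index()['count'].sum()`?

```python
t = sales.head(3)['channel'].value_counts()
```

3

take first 3 rows:
   cost   rep  revenue  channel
0    17   Kai      143  partner
1    39  Dana      872   retail
2    66  Omar      142  partner
value_counts of channel:
channel
partner    2
retail     1
Name: count, dtype: int64
reset_index():
   channel  count
0  partner      2
1   retail      1
Hence 3.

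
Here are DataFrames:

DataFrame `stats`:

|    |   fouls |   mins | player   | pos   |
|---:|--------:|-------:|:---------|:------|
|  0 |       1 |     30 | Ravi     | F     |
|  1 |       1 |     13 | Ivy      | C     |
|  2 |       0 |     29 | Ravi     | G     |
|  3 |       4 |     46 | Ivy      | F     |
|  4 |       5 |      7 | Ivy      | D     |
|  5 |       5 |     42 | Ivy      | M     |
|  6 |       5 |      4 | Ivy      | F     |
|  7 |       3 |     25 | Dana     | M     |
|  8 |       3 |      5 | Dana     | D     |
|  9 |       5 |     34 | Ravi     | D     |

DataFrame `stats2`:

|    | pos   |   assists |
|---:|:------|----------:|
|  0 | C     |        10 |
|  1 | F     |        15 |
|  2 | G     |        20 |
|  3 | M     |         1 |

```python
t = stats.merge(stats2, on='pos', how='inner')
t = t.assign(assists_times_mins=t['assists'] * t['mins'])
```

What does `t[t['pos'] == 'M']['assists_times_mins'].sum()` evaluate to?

67

merge on 'pos' (how='inner') → 7 rows:
   fouls  mins player pos  assists
0      1    30   Ravi   F       15
1      1    13    Ivy   C       10
2      0    29   Ravi   G       20
3      4    46    Ivy   F       15
4      5    42    Ivy   M        1
5      5     4    Ivy   F       15
6      3    25   Dana   M        1
add column assists_times_mins = t['assists'] * t['mins']:
   fouls  mins player pos  assists  assists_times_mins
0      1    30   Ravi   F       15                 450
1      1    13    Ivy   C       10                 130
2      0    29   Ravi   G       20                 580
3      4    46    Ivy   F       15                 690
4      5    42    Ivy   M        1                  42
5      5     4    Ivy   F       15                  60
6      3    25   Dana   M        1                  25
filter rows where pos == 'M':
   fouls  mins player pos  assists  assists_times_mins
4      5    42    Ivy   M        1                  42
6      3    25   Dana   M        1                  25
Reading off the sum of column 'assists_times_mins', we get 67.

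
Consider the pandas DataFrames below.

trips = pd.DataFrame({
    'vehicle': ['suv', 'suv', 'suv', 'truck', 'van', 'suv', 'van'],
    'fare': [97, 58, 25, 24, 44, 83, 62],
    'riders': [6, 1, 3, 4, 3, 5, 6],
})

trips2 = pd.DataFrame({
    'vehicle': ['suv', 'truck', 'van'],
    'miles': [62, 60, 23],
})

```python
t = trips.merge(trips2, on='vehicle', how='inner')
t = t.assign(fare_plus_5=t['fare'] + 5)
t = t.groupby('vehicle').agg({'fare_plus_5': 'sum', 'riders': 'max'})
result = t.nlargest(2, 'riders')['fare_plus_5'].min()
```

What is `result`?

116

merge on 'vehicle' (how='inner') → 7 rows:
  vehicle  fare  riders  miles
0     suv    97       6     62
1     suv    58       1     62
2     suv    25       3     62
3   truck    24       4     60
4     van    44       3     23
5     suv    83       5     62
6     van    62       6     23
add column fare_plus_5 = t['fare'] + 5:
  vehicle  fare  riders  miles  fare_plus_5
0     suv    97       6     62          102
1     suv    58       1     62           63
2     suv    25       3     62           30
3   truck    24       4     60           29
4     van    44       3     23           49
5     suv    83       5     62           88
6     van    62       6     23           67
group by vehicle: sum(fare_plus_5), max(riders):
         fare_plus_5  riders
vehicle                     
suv              283       6
truck             29       4
van              116       6
take 2 rows with largest riders:
         fare_plus_5  riders
vehicle                     
suv              283       6
van              116       6
Reading off the min of column 'fare_plus_5', we get 116.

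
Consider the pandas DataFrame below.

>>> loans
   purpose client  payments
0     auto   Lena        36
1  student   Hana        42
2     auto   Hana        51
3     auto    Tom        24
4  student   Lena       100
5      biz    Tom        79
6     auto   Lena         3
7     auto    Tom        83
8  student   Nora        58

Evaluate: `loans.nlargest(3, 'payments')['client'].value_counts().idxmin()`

take 3 rows with largest payments:
   purpose client  payments
4  student   Lena       100
7     auto    Tom        83
5      biz    Tom        79
value_counts of client:
client
Tom     2
Lena    1
Name: count, dtype: int64
Reading off the label with the smallest value, we get Lena.

Lena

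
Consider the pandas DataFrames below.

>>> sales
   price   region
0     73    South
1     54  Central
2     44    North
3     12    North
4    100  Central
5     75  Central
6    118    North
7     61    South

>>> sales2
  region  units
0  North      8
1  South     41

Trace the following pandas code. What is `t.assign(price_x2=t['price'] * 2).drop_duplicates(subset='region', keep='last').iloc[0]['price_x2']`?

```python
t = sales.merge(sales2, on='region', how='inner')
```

merge on 'region' (how='inner') → 5 rows:
   price region  units
0     73  South     41
1     44  North      8
2     12  North      8
3    118  North      8
4     61  South     41
add column price_x2 = t['price'] * 2:
   price region  units  price_x2
0     73  South     41       146
1     44  North      8        88
2     12  North      8        24
3    118  North      8       236
4     61  South     41       122
drop duplicate region (keep=last):
   price region  units  price_x2
3    118  North      8       236
4     61  South     41       122

236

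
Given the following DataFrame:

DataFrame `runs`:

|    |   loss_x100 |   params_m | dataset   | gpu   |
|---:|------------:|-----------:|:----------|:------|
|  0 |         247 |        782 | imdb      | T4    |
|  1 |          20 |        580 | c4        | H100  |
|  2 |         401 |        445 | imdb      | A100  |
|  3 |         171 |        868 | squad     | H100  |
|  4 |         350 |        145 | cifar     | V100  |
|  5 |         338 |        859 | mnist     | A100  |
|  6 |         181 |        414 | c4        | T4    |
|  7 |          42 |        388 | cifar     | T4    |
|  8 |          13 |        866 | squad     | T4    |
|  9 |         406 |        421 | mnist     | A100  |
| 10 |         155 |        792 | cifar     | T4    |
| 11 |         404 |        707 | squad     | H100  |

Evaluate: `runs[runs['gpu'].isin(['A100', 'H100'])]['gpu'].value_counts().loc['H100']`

3

filter rows where gpu in ['A100', 'H100']:
    loss_x100  params_m dataset   gpu
1          20       580      c4  H100
2         401       445    imdb  A100
3         171       868   squad  H100
5         338       859   mnist  A100
9         406       421   mnist  A100
11        404       707   squad  H100
value_counts of gpu:
gpu
H100    3
A100    3
Name: count, dtype: int64
Hence 3.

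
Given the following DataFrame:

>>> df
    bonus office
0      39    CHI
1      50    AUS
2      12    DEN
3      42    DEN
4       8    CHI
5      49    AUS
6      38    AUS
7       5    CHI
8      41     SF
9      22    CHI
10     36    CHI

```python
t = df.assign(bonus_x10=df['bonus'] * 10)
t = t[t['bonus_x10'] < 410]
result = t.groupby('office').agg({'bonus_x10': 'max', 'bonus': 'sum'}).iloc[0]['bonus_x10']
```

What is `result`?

add column bonus_x10 = df['bonus'] * 10:
    bonus office  bonus_x10
0      39    CHI        390
1      50    AUS        500
2      12    DEN        120
3      42    DEN        420
4       8    CHI         80
5      49    AUS        490
6      38    AUS        380
7       5    CHI         50
8      41     SF        410
9      22    CHI        220
10     36    CHI        360
filter rows where bonus_x10 < 410:
    bonus office  bonus_x10
0      39    CHI        390
2      12    DEN        120
4       8    CHI         80
6      38    AUS        380
7       5    CHI         50
9      22    CHI        220
10     36    CHI        360
group by office: max(bonus_x10), sum(bonus):
        bonus_x10  bonus
office                  
AUS           380     38
CHI           390    110
DEN           120     12

380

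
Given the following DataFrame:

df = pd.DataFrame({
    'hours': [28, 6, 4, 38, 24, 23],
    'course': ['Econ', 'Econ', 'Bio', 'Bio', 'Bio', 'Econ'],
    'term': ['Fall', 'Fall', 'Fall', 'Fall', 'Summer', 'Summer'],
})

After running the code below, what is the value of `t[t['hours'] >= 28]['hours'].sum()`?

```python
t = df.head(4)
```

take first 4 rows:
   hours course  term
0     28   Econ  Fall
1      6   Econ  Fall
2      4    Bio  Fall
3     38    Bio  Fall
filter rows where hours >= 28:
   hours course  term
0     28   Econ  Fall
3     38    Bio  Fall
Hence 66.

66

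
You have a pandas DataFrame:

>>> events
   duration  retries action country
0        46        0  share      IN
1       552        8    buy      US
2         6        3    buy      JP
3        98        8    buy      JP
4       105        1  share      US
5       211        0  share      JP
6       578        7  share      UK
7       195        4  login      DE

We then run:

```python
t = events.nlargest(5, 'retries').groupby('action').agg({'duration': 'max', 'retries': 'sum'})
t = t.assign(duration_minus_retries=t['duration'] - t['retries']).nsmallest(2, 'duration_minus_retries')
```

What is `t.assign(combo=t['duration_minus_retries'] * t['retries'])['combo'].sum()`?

10891

take 5 rows with largest retries:
   duration  retries action country
1       552        8    buy      US
3        98        8    buy      JP
6       578        7  share      UK
7       195        4  login      DE
2         6        3    buy      JP
group by action: max(duration), sum(retries):
        duration  retries
action                   
buy          552       19
login        195        4
share        578        7
add column duration_minus_retries = t['duration'] - t['retries']:
        duration  retries  duration_minus_retries
action                                           
buy          552       19                     533
login        195        4                     191
share        578        7                     571
take 2 rows with smallest duration_minus_retries:
        duration  retries  duration_minus_retries
action                                           
login        195        4                     191
buy          552       19                     533
add column combo = t['duration_minus_retries'] * t['retries']:
        duration  retries  duration_minus_retries  combo
action                                                  
login        195        4                     191    764
buy          552       19                     533  10127
Hence 10891.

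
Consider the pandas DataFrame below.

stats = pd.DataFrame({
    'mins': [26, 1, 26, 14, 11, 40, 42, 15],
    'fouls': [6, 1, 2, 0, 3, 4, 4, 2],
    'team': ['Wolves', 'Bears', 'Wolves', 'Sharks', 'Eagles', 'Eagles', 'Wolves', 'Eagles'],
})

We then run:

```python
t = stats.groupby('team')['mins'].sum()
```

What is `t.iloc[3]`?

94

group by team, sum of mins:
team
Bears      1
Eagles    66
Sharks    14
Wolves    94
Name: mins, dtype: int64
Then the value at position 3: 94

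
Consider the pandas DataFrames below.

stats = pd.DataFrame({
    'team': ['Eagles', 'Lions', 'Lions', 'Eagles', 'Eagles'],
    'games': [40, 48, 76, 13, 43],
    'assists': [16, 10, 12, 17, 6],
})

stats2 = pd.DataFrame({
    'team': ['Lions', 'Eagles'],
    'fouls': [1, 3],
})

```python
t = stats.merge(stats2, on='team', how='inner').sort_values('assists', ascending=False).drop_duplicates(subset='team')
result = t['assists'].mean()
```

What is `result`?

merge on 'team' (how='inner') → 5 rows:
     team  games  assists  fouls
0  Eagles     40       16      3
1   Lions     48       10      1
2   Lions     76       12      1
3  Eagles     13       17      3
4  Eagles     43        6      3
sort by assists descending:
     team  games  assists  fouls
3  Eagles     13       17      3
0  Eagles     40       16      3
2   Lions     76       12      1
1   Lions     48       10      1
4  Eagles     43        6      3
drop duplicate team (keep=first):
     team  games  assists  fouls
3  Eagles     13       17      3
2   Lions     76       12      1
mean of column 'assists' → 14.5

14.5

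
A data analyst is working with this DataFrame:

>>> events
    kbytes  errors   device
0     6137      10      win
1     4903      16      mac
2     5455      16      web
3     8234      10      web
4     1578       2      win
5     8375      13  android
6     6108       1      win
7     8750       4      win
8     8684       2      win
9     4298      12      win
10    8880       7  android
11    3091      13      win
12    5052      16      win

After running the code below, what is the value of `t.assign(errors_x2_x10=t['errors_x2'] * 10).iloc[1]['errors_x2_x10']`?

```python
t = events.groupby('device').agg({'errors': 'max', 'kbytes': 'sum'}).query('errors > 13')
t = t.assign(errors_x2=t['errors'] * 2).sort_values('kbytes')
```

320

group by device: max(errors), sum(kbytes):
         errors  kbytes
device                 
android      13   17255
mac          16    4903
web          16   13689
win          16   43698
filter rows where errors > 13:
        errors  kbytes
device                
mac         16    4903
web         16   13689
win         16   43698
add column errors_x2 = t['errors'] * 2:
        errors  kbytes  errors_x2
device                           
mac         16    4903         32
web         16   13689         32
win         16   43698         32
sort by kbytes:
        errors  kbytes  errors_x2
device                           
mac         16    4903         32
web         16   13689         32
win         16   43698         32
add column errors_x2_x10 = t['errors_x2'] * 10:
        errors  kbytes  errors_x2  errors_x2_x10
device                                          
mac         16    4903         32            320
web         16   13689         32            320
win         16   43698         32            320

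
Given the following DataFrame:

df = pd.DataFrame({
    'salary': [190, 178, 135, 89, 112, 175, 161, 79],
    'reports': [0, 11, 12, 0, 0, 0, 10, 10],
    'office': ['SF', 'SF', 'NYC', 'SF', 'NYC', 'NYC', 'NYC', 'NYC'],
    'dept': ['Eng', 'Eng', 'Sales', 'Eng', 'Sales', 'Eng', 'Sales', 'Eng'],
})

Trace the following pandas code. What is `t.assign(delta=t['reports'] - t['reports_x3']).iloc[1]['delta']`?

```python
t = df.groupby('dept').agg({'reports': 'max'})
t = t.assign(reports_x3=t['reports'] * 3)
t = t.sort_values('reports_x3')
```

group by dept, max of reports:
       reports
dept          
Eng         11
Sales       12
add column reports_x3 = t['reports'] * 3:
       reports  reports_x3
dept                      
Eng         11          33
Sales       12          36
sort by reports_x3:
       reports  reports_x3
dept                      
Eng         11          33
Sales       12          36
add column delta = t['reports'] - t['reports_x3']:
       reports  reports_x3  delta
dept                             
Eng         11          33    -22
Sales       12          36    -24

-24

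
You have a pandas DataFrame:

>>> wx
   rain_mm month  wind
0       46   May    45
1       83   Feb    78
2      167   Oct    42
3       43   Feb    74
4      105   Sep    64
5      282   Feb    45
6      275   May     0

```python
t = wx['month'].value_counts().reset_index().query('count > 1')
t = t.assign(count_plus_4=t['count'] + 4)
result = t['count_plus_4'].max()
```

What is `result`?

7

value_counts of month:
month
Feb    3
May    2
Oct    1
Sep    1
Name: count, dtype: int64
reset_index():
  month  count
0   Feb      3
1   May      2
2   Oct      1
3   Sep      1
filter rows where count > 1:
  month  count
0   Feb      3
1   May      2
add column count_plus_4 = t['count'] + 4:
  month  count  count_plus_4
0   Feb      3             7
1   May      2             6
Reading off the max of column 'count_plus_4', we get 7.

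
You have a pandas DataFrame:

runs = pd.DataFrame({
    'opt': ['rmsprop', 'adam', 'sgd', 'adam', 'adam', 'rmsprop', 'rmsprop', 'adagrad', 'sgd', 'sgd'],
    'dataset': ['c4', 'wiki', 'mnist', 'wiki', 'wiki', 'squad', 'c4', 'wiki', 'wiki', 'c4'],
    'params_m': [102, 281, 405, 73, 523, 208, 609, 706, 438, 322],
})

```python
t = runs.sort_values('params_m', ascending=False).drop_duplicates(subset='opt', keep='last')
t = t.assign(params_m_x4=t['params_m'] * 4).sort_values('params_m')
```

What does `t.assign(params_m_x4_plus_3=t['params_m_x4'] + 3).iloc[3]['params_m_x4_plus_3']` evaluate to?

2827

sort by params_m descending:
       opt dataset  params_m
7  adagrad    wiki       706
6  rmsprop      c4       609
4     adam    wiki       523
8      sgd    wiki       438
2      sgd   mnist       405
9      sgd      c4       322
1     adam    wiki       281
5  rmsprop   squad       208
0  rmsprop      c4       102
3     adam    wiki        73
drop duplicate opt (keep=last):
       opt dataset  params_m
7  adagrad    wiki       706
9      sgd      c4       322
0  rmsprop      c4       102
3     adam    wiki        73
add column params_m_x4 = t['params_m'] * 4:
       opt dataset  params_m  params_m_x4
7  adagrad    wiki       706         2824
9      sgd      c4       322         1288
0  rmsprop      c4       102          408
3     adam    wiki        73          292
sort by params_m:
       opt dataset  params_m  params_m_x4
3     adam    wiki        73          292
0  rmsprop      c4       102          408
9      sgd      c4       322         1288
7  adagrad    wiki       706         2824
add column params_m_x4_plus_3 = t['params_m_x4'] + 3:
       opt dataset  params_m  params_m_x4  params_m_x4_plus_3
3     adam    wiki        73          292                 295
0  rmsprop      c4       102          408                 411
9      sgd      c4       322         1288                1291
7  adagrad    wiki       706         2824                2827
Finally, value at position 3, column 'params_m_x4_plus_3' = 2827.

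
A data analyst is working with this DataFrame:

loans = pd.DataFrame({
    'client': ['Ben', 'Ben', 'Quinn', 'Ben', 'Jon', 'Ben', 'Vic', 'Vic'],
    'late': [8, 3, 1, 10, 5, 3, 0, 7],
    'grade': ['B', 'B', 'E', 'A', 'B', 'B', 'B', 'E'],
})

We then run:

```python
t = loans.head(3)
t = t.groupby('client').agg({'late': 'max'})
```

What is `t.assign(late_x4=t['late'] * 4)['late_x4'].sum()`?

36

take first 3 rows:
  client  late grade
0    Ben     8     B
1    Ben     3     B
2  Quinn     1     E
group by client, max of late:
        late
client      
Ben        8
Quinn      1
add column late_x4 = t['late'] * 4:
        late  late_x4
client               
Ben        8       32
Quinn      1        4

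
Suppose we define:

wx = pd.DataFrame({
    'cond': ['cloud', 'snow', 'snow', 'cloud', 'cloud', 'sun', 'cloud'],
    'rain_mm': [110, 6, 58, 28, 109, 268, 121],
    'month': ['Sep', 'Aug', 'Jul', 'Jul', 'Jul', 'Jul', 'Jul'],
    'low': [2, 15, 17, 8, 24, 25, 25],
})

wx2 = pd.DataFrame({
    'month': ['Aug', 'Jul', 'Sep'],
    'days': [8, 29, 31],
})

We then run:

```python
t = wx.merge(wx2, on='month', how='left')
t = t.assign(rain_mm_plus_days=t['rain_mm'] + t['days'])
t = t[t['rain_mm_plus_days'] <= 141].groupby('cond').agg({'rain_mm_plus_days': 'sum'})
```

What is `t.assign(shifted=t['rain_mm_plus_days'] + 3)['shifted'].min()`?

104

merge on 'month' (how='left') → 7 rows:
    cond  rain_mm month  low  days
0  cloud      110   Sep    2    31
1   snow        6   Aug   15     8
2   snow       58   Jul   17    29
3  cloud       28   Jul    8    29
4  cloud      109   Jul   24    29
5    sun      268   Jul   25    29
6  cloud      121   Jul   25    29
add column rain_mm_plus_days = t['rain_mm'] + t['days']:
    cond  rain_mm month  low  days  rain_mm_plus_days
0  cloud      110   Sep    2    31                141
1   snow        6   Aug   15     8                 14
2   snow       58   Jul   17    29                 87
3  cloud       28   Jul    8    29                 57
4  cloud      109   Jul   24    29                138
5    sun      268   Jul   25    29                297
6  cloud      121   Jul   25    29                150
filter rows where rain_mm_plus_days <= 141:
    cond  rain_mm month  low  days  rain_mm_plus_days
0  cloud      110   Sep    2    31                141
1   snow        6   Aug   15     8                 14
2   snow       58   Jul   17    29                 87
3  cloud       28   Jul    8    29                 57
4  cloud      109   Jul   24    29                138
group by cond, sum of rain_mm_plus_days:
       rain_mm_plus_days
cond                    
cloud                336
snow                 101
add column shifted = t['rain_mm_plus_days'] + 3:
       rain_mm_plus_days  shifted
cond                             
cloud                336      339
snow                 101      104
The min of column 'shifted' is 104.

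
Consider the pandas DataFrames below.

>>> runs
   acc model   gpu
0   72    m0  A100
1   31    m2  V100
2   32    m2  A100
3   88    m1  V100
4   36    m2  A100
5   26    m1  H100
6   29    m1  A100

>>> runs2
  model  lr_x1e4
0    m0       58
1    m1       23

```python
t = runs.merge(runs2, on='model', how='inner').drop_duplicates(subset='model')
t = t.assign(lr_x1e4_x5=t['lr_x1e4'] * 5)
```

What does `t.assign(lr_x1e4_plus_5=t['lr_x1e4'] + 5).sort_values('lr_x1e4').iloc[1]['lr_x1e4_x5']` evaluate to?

merge on 'model' (how='inner') → 4 rows:
   acc model   gpu  lr_x1e4
0   72    m0  A100       58
1   88    m1  V100       23
2   26    m1  H100       23
3   29    m1  A100       23
drop duplicate model (keep=first):
   acc model   gpu  lr_x1e4
0   72    m0  A100       58
1   88    m1  V100       23
add column lr_x1e4_x5 = t['lr_x1e4'] * 5:
   acc model   gpu  lr_x1e4  lr_x1e4_x5
0   72    m0  A100       58         290
1   88    m1  V100       23         115
add column lr_x1e4_plus_5 = t['lr_x1e4'] + 5:
   acc model   gpu  lr_x1e4  lr_x1e4_x5  lr_x1e4_plus_5
0   72    m0  A100       58         290              63
1   88    m1  V100       23         115              28
sort by lr_x1e4:
   acc model   gpu  lr_x1e4  lr_x1e4_x5  lr_x1e4_plus_5
1   88    m1  V100       23         115              28
0   72    m0  A100       58         290              63
So iloc[1]['lr_x1e4_x5'] = 290.

290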